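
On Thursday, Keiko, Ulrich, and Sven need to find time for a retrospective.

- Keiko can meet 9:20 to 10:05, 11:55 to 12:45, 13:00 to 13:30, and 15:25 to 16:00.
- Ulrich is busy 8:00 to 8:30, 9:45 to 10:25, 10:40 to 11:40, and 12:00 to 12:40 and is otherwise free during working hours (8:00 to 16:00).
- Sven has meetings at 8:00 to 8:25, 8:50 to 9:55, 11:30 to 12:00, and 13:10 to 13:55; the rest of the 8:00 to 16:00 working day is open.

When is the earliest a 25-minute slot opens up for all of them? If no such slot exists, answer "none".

15:25

Ulrich free within 08:00–16:00: 08:30–09:45, 10:25–10:40, 11:40–12:00, 12:40–16:00.
Sven free within 08:00–16:00: 08:25–08:50, 09:55–11:30, 12:00–13:10, 13:55–16:00.
Keiko ∩ Ulrich: 09:20–09:45, 11:55–12:00, 12:40–12:45, 13:00–13:30, 15:25–16:00.
Keiko ∩ Ulrich ∩ Sven: 12:40–12:45, 13:00–13:10, 15:25–16:00.
Windows ≥ 25 min: 15:25–16:00.
Earliest such window starts at 15:25.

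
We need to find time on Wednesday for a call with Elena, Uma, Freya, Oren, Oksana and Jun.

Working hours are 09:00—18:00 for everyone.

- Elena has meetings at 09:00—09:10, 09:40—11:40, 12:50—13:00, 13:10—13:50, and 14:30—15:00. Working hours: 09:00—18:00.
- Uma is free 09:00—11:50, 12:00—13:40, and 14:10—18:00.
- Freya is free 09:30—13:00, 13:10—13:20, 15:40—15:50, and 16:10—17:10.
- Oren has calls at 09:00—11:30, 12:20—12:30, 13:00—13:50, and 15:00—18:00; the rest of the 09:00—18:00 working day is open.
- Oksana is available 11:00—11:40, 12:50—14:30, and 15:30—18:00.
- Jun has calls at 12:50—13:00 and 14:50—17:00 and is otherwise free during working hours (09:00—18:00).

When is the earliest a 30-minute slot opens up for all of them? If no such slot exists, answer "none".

none

Elena free within 09:00–18:00: 09:10–09:40, 11:40–12:50, 13:00–13:10, 13:50–14:30, 15:00–18:00.
Oren free within 09:00–18:00: 11:30–12:20, 12:30–13:00, 13:50–15:00.
Jun free within 09:00–18:00: 09:00–12:50, 13:00–14:50, 17:00–18:00.
Elena ∩ Uma: 09:10–09:40, 11:40–11:50, 12:00–12:50, 13:00–13:10, 14:10–14:30, 15:00–18:00.
Elena ∩ Uma ∩ Freya: 09:30–09:40, 11:40–11:50, 12:00–12:50, 15:40–15:50, 16:10–17:10.
Elena ∩ Uma ∩ Freya ∩ Oren: 11:40–11:50, 12:00–12:20, 12:30–12:50.
Elena ∩ Uma ∩ Freya ∩ Oren ∩ Oksana: (none).
Elena ∩ Uma ∩ Freya ∩ Oren ∩ Oksana ∩ Jun: (none).
Windows ≥ 30 min: (none).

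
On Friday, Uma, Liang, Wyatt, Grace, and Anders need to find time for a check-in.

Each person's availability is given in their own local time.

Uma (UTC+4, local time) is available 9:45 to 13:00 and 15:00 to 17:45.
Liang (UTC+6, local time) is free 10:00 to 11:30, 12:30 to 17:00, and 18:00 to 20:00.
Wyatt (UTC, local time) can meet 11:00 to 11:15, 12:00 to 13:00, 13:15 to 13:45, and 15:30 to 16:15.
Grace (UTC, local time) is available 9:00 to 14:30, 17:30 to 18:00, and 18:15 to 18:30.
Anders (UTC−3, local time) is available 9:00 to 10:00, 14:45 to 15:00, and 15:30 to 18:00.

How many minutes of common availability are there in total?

60 minutes

Uma → UTC: 05:45–09:00, 11:00–13:45.
Liang → UTC: 04:00–05:30, 06:30–11:00, 12:00–14:00.
Wyatt → UTC: 11:00–11:15, 12:00–13:00, 13:15–13:45, 15:30–16:15.
Grace → UTC: 09:00–14:30, 17:30–18:00, 18:15–18:30.
Anders → UTC: 12:00–13:00, 17:45–18:00, 18:30–21:00.
Uma ∩ Liang: 06:30–09:00, 12:00–13:45.
Uma ∩ Liang ∩ Wyatt: 12:00–13:00, 13:15–13:45.
Uma ∩ Liang ∩ Wyatt ∩ Grace: 12:00–13:00, 13:15–13:45.
Uma ∩ Liang ∩ Wyatt ∩ Grace ∩ Anders: 12:00–13:00.
Total common minutes: 60.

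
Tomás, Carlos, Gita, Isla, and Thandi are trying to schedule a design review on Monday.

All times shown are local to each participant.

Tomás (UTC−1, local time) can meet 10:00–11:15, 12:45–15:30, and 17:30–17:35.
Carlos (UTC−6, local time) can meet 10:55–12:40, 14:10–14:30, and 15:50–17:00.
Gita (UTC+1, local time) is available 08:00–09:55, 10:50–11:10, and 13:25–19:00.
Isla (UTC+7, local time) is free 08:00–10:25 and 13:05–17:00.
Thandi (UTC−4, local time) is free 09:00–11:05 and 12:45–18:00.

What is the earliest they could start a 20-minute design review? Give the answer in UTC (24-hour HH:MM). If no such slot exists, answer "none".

none

Tomás → UTC: 11:00–12:15, 13:45–16:30, 18:30–18:35.
Carlos → UTC: 16:55–18:40, 20:10–20:30, 21:50–23:00.
Gita → UTC: 07:00–08:55, 09:50–10:10, 12:25–18:00.
Isla → UTC: 01:00–03:25, 06:05–10:00.
Thandi → UTC: 13:00–15:05, 16:45–22:00.
Tomás ∩ Carlos: 18:30–18:35.
Tomás ∩ Carlos ∩ Gita: (none).
Tomás ∩ Carlos ∩ Gita ∩ Isla: (none).
Tomás ∩ Carlos ∩ Gita ∩ Isla ∩ Thandi: (none).
Windows ≥ 20 min: (none).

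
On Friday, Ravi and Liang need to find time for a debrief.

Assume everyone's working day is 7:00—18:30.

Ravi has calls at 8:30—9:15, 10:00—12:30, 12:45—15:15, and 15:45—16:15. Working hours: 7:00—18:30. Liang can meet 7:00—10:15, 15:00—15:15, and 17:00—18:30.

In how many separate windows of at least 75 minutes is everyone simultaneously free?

2

Ravi free within 07:00–18:30: 07:00–08:30, 09:15–10:00, 12:30–12:45, 15:15–15:45, 16:15–18:30.
Ravi ∩ Liang: 07:00–08:30, 09:15–10:00, 17:00–18:30.
Windows ≥ 75 min: 07:00–08:30, 17:00–18:30.
That's 2 windows.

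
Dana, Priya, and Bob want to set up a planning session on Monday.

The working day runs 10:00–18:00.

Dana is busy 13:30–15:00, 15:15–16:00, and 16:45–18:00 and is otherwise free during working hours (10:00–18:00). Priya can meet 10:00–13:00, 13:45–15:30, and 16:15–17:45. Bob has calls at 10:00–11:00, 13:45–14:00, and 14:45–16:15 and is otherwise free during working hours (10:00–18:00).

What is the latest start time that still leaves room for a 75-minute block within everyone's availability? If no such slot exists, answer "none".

Dana free within 10:00–18:00: 10:00–13:30, 15:00–15:15, 16:00–16:45.
Bob free within 10:00–18:00: 11:00–13:45, 14:00–14:45, 16:15–18:00.
Dana ∩ Priya: 10:00–13:00, 15:00–15:15, 16:15–16:45.
Dana ∩ Priya ∩ Bob: 11:00–13:00, 16:15–16:45.
Windows ≥ 75 min: 11:00–13:00.
Latest start in the last window 11:00–13:00 is 13:00 − 75 min = 11:45.

11:45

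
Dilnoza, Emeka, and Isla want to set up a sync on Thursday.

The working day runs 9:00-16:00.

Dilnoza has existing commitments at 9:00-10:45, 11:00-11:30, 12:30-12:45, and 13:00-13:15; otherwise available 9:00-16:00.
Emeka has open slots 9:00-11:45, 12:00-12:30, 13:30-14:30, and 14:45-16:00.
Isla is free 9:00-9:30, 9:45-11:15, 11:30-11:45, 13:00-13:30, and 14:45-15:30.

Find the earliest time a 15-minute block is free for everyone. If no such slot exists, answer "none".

10:45

Dilnoza free within 09:00–16:00: 10:45–11:00, 11:30–12:30, 12:45–13:00, 13:15–16:00.
Dilnoza ∩ Emeka: 10:45–11:00, 11:30–11:45, 12:00–12:30, 13:30–14:30, 14:45–16:00.
Dilnoza ∩ Emeka ∩ Isla: 10:45–11:00, 11:30–11:45, 14:45–15:30.
Windows ≥ 15 min: 10:45–11:00, 11:30–11:45, 14:45–15:30.
Earliest such window starts at 10:45.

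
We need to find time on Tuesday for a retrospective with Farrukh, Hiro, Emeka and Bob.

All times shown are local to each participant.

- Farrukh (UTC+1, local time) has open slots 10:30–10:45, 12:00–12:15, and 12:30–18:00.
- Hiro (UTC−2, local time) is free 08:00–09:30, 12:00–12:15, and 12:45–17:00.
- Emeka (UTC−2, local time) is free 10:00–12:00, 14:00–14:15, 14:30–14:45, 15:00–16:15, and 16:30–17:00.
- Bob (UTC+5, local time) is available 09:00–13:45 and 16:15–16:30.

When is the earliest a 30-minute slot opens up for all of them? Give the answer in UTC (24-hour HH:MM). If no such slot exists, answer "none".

Farrukh → UTC: 09:30–09:45, 11:00–11:15, 11:30–17:00.
Hiro → UTC: 10:00–11:30, 14:00–14:15, 14:45–19:00.
Emeka → UTC: 12:00–14:00, 16:00–16:15, 16:30–16:45, 17:00–18:15, 18:30–19:00.
Bob → UTC: 04:00–08:45, 11:15–11:30.
Farrukh ∩ Hiro: 11:00–11:15, 14:00–14:15, 14:45–17:00.
Farrukh ∩ Hiro ∩ Emeka: 16:00–16:15, 16:30–16:45.
Farrukh ∩ Hiro ∩ Emeka ∩ Bob: (none).
Windows ≥ 30 min: (none).

none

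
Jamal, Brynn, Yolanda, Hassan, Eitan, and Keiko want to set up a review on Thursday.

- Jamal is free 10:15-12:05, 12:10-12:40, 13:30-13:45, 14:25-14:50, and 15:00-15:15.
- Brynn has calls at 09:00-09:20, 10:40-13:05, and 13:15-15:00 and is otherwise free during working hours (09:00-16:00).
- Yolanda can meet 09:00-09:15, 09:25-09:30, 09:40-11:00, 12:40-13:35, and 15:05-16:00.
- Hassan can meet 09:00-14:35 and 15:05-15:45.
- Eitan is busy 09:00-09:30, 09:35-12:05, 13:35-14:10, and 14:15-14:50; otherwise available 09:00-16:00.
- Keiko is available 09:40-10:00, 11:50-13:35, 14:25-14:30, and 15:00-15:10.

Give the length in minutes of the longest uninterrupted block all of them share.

5 minutes

Brynn free within 09:00–16:00: 09:20–10:40, 13:05–13:15, 15:00–16:00.
Eitan free within 09:00–16:00: 09:30–09:35, 12:05–13:35, 14:10–14:15, 14:50–16:00.
Jamal ∩ Brynn: 10:15–10:40, 15:00–15:15.
Jamal ∩ Brynn ∩ Yolanda: 10:15–10:40, 15:05–15:15.
Jamal ∩ Brynn ∩ Yolanda ∩ Hassan: 10:15–10:40, 15:05–15:15.
Jamal ∩ Brynn ∩ Yolanda ∩ Hassan ∩ Eitan: 15:05–15:15.
Jamal ∩ Brynn ∩ Yolanda ∩ Hassan ∩ Eitan ∩ Keiko: 15:05–15:10.
Single common window of 5 minutes.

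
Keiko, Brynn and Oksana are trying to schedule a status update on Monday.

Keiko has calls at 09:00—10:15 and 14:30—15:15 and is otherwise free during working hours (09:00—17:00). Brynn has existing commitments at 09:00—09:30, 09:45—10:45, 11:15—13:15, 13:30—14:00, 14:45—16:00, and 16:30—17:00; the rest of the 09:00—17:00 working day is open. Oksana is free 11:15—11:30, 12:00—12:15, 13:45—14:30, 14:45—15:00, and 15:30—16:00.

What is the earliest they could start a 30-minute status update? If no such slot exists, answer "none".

14:00

Keiko free within 09:00–17:00: 10:15–14:30, 15:15–17:00.
Brynn free within 09:00–17:00: 09:30–09:45, 10:45–11:15, 13:15–13:30, 14:00–14:45, 16:00–16:30.
Keiko ∩ Brynn: 10:45–11:15, 13:15–13:30, 14:00–14:30, 16:00–16:30.
Keiko ∩ Brynn ∩ Oksana: 14:00–14:30.
Windows ≥ 30 min: 14:00–14:30.
Earliest such window starts at 14:00.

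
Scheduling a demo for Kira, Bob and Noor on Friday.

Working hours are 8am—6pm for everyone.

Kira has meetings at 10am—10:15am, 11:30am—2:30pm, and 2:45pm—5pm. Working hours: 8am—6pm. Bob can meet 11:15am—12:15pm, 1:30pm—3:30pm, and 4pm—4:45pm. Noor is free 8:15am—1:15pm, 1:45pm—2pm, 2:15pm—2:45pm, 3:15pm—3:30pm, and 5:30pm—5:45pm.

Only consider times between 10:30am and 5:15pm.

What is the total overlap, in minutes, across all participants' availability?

Kira free within 08:00–18:00: 08:00–10:00, 10:15–11:30, 14:30–14:45, 17:00–18:00.
Kira ∩ Bob: 11:15–11:30, 14:30–14:45.
Kira ∩ Bob ∩ Noor: 11:15–11:30, 14:30–14:45.
Restricted to 10:30–17:15: 11:15–11:30, 14:30–14:45.
Total common minutes: 15 + 15 = 30.

30 minutes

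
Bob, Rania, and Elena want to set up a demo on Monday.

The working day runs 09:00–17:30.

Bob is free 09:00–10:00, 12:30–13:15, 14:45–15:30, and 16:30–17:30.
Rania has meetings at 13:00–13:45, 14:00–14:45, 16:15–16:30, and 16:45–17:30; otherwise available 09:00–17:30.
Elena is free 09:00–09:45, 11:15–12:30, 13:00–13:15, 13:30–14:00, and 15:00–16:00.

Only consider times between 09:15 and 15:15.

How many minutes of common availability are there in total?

Rania free within 09:00–17:30: 09:00–13:00, 13:45–14:00, 14:45–16:15, 16:30–16:45.
Bob ∩ Rania: 09:00–10:00, 12:30–13:00, 14:45–15:30, 16:30–16:45.
Bob ∩ Rania ∩ Elena: 09:00–09:45, 15:00–15:30.
Restricted to 09:15–15:15: 09:15–09:45, 15:00–15:15.
Total common minutes: 30 + 15 = 45.

45 minutes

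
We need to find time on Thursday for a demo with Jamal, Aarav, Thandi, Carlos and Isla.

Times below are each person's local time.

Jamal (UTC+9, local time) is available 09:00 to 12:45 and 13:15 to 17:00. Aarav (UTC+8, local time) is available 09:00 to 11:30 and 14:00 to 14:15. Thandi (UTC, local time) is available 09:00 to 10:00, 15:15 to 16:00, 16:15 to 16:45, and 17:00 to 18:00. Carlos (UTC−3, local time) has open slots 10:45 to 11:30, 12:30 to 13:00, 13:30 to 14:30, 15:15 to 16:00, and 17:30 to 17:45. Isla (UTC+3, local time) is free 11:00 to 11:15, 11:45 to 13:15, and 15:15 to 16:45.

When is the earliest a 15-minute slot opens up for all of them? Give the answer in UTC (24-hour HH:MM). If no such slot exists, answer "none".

Jamal → UTC: 00:00–03:45, 04:15–08:00.
Aarav → UTC: 01:00–03:30, 06:00–06:15.
Thandi → UTC: 09:00–10:00, 15:15–16:00, 16:15–16:45, 17:00–18:00.
Carlos → UTC: 13:45–14:30, 15:30–16:00, 16:30–17:30, 18:15–19:00, 20:30–20:45.
Isla → UTC: 08:00–08:15, 08:45–10:15, 12:15–13:45.
Jamal ∩ Aarav: 01:00–03:30, 06:00–06:15.
Jamal ∩ Aarav ∩ Thandi: (none).
Jamal ∩ Aarav ∩ Thandi ∩ Carlos: (none).
Jamal ∩ Aarav ∩ Thandi ∩ Carlos ∩ Isla: (none).
Windows ≥ 15 min: (none).

none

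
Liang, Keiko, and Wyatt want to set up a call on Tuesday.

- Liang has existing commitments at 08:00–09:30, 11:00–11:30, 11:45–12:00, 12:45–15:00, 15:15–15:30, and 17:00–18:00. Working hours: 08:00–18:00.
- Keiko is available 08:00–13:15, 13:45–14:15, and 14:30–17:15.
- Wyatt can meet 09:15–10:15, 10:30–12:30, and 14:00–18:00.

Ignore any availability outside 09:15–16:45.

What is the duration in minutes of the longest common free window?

75 minutes

Liang free within 08:00–18:00: 09:30–11:00, 11:30–11:45, 12:00–12:45, 15:00–15:15, 15:30–17:00.
Liang ∩ Keiko: 09:30–11:00, 11:30–11:45, 12:00–12:45, 15:00–15:15, 15:30–17:00.
Liang ∩ Keiko ∩ Wyatt: 09:30–10:15, 10:30–11:00, 11:30–11:45, 12:00–12:30, 15:00–15:15, 15:30–17:00.
Restricted to 09:15–16:45: 09:30–10:15, 10:30–11:00, 11:30–11:45, 12:00–12:30, 15:00–15:15, 15:30–16:45.
Common window lengths: 45, 30, 15, 30, 15, 75 min; longest is 75.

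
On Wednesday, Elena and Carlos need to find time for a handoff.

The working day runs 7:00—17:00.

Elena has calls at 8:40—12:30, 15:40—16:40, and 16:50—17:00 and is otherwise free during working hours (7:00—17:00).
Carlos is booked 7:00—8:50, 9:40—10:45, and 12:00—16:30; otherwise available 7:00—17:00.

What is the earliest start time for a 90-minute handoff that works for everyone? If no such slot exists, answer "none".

none

Elena free within 07:00–17:00: 07:00–08:40, 12:30–15:40, 16:40–16:50.
Carlos free within 07:00–17:00: 08:50–09:40, 10:45–12:00, 16:30–17:00.
Elena ∩ Carlos: 16:40–16:50.
Windows ≥ 90 min: (none).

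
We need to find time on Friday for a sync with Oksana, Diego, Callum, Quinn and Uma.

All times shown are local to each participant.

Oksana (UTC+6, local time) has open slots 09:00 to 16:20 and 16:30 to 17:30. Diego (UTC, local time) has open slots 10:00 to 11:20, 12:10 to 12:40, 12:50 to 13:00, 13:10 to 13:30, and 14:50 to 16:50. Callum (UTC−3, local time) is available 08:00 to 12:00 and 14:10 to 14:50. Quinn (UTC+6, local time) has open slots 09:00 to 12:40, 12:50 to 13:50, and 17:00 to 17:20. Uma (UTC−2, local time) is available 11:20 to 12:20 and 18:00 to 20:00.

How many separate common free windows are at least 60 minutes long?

0

Oksana → UTC: 03:00–10:20, 10:30–11:30.
Diego → UTC: 10:00–11:20, 12:10–12:40, 12:50–13:00, 13:10–13:30, 14:50–16:50.
Callum → UTC: 11:00–15:00, 17:10–17:50.
Quinn → UTC: 03:00–06:40, 06:50–07:50, 11:00–11:20.
Uma → UTC: 13:20–14:20, 20:00–22:00.
Oksana ∩ Diego: 10:00–10:20, 10:30–11:20.
Oksana ∩ Diego ∩ Callum: 11:00–11:20.
Oksana ∩ Diego ∩ Callum ∩ Quinn: 11:00–11:20.
Oksana ∩ Diego ∩ Callum ∩ Quinn ∩ Uma: (none).
Windows ≥ 60 min: (none).
That's 0 windows.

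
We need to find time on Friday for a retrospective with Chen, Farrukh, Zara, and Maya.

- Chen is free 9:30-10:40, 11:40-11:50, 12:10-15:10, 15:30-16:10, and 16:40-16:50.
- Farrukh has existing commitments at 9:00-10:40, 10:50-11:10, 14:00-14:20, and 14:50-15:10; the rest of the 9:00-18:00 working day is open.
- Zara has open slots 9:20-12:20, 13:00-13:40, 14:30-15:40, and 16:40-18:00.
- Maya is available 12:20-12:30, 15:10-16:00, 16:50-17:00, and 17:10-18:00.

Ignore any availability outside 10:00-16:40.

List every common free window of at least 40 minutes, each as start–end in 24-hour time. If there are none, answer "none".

Farrukh free within 09:00–18:00: 10:40–10:50, 11:10–14:00, 14:20–14:50, 15:10–18:00.
Chen ∩ Farrukh: 11:40–11:50, 12:10–14:00, 14:20–14:50, 15:30–16:10, 16:40–16:50.
Chen ∩ Farrukh ∩ Zara: 11:40–11:50, 12:10–12:20, 13:00–13:40, 14:30–14:50, 15:30–15:40, 16:40–16:50.
Chen ∩ Farrukh ∩ Zara ∩ Maya: 15:30–15:40.
Restricted to 10:00–16:40: 15:30–15:40.
Windows ≥ 40 min: (none).

none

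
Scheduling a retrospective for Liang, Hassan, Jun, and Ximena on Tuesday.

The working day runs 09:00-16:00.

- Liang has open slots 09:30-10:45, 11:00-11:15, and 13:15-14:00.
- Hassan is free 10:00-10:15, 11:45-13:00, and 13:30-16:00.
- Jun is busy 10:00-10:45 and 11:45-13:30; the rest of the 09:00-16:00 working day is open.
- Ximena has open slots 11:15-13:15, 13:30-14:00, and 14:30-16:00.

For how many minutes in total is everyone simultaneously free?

Jun free within 09:00–16:00: 09:00–10:00, 10:45–11:45, 13:30–16:00.
Liang ∩ Hassan: 10:00–10:15, 13:30–14:00.
Liang ∩ Hassan ∩ Jun: 13:30–14:00.
Liang ∩ Hassan ∩ Jun ∩ Ximena: 13:30–14:00.
Total common minutes: 30.

30 minutes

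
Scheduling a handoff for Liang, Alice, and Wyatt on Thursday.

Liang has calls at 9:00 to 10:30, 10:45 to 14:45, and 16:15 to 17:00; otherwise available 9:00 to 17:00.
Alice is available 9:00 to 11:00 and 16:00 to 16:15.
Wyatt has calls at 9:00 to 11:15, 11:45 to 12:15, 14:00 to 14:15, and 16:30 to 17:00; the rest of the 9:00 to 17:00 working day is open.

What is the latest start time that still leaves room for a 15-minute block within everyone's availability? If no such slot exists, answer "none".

Liang free within 09:00–17:00: 10:30–10:45, 14:45–16:15.
Wyatt free within 09:00–17:00: 11:15–11:45, 12:15–14:00, 14:15–16:30.
Liang ∩ Alice: 10:30–10:45, 16:00–16:15.
Liang ∩ Alice ∩ Wyatt: 16:00–16:15.
Windows ≥ 15 min: 16:00–16:15.
Latest start in the last window 16:00–16:15 is 16:15 − 15 min = 16:00.

16:00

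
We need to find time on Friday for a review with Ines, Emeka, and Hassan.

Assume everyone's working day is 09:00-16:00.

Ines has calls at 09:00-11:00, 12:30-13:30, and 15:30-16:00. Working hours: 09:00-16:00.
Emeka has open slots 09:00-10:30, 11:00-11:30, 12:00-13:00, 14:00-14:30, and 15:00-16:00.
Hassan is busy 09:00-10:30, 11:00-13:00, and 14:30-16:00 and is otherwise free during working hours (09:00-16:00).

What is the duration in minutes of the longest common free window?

Ines free within 09:00–16:00: 11:00–12:30, 13:30–15:30.
Hassan free within 09:00–16:00: 10:30–11:00, 13:00–14:30.
Ines ∩ Emeka: 11:00–11:30, 12:00–12:30, 14:00–14:30, 15:00–15:30.
Ines ∩ Emeka ∩ Hassan: 14:00–14:30.
Single common window of 30 minutes.

30 minutes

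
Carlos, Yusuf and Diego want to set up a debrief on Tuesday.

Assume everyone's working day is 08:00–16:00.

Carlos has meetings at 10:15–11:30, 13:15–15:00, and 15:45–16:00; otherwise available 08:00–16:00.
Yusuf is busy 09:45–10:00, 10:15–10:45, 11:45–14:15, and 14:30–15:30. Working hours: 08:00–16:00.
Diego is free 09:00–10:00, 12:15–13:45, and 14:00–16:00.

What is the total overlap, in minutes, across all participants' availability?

Carlos free within 08:00–16:00: 08:00–10:15, 11:30–13:15, 15:00–15:45.
Yusuf free within 08:00–16:00: 08:00–09:45, 10:00–10:15, 10:45–11:45, 14:15–14:30, 15:30–16:00.
Carlos ∩ Yusuf: 08:00–09:45, 10:00–10:15, 11:30–11:45, 15:30–15:45.
Carlos ∩ Yusuf ∩ Diego: 09:00–09:45, 15:30–15:45.
Total common minutes: 45 + 15 = 60.

60 minutes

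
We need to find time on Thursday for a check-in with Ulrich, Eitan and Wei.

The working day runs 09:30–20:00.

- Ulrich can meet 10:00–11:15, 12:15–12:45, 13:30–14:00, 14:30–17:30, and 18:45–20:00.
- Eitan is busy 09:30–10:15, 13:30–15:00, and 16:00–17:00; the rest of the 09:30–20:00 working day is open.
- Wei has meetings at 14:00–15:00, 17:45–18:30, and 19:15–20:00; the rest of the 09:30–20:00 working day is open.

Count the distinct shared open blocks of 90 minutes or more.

Eitan free within 09:30–20:00: 10:15–13:30, 15:00–16:00, 17:00–20:00.
Wei free within 09:30–20:00: 09:30–14:00, 15:00–17:45, 18:30–19:15.
Ulrich ∩ Eitan: 10:15–11:15, 12:15–12:45, 15:00–16:00, 17:00–17:30, 18:45–20:00.
Ulrich ∩ Eitan ∩ Wei: 10:15–11:15, 12:15–12:45, 15:00–16:00, 17:00–17:30, 18:45–19:15.
Windows ≥ 90 min: (none).
That's 0 windows.

0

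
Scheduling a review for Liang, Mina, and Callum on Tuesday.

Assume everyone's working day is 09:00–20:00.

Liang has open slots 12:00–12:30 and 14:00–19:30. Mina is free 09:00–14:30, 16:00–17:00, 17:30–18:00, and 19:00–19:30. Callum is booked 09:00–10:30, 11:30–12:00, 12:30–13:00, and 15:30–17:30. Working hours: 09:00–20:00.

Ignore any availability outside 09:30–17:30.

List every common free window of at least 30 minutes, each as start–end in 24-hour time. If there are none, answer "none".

Callum free within 09:00–20:00: 10:30–11:30, 12:00–12:30, 13:00–15:30, 17:30–20:00.
Liang ∩ Mina: 12:00–12:30, 14:00–14:30, 16:00–17:00, 17:30–18:00, 19:00–19:30.
Liang ∩ Mina ∩ Callum: 12:00–12:30, 14:00–14:30, 17:30–18:00, 19:00–19:30.
Restricted to 09:30–17:30: 12:00–12:30, 14:00–14:30.
Windows ≥ 30 min: 12:00–12:30, 14:00–14:30.

12:00–12:30, 14:00–14:30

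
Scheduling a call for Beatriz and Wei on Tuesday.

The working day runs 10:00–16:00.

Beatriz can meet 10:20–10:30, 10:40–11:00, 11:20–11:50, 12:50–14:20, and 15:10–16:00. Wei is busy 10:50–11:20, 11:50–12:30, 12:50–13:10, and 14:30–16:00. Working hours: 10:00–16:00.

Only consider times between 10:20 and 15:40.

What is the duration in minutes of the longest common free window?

Wei free within 10:00–16:00: 10:00–10:50, 11:20–11:50, 12:30–12:50, 13:10–14:30.
Beatriz ∩ Wei: 10:20–10:30, 10:40–10:50, 11:20–11:50, 13:10–14:20.
Restricted to 10:20–15:40: 10:20–10:30, 10:40–10:50, 11:20–11:50, 13:10–14:20.
Common window lengths: 10, 10, 30, 70 min; longest is 70.

70 minutes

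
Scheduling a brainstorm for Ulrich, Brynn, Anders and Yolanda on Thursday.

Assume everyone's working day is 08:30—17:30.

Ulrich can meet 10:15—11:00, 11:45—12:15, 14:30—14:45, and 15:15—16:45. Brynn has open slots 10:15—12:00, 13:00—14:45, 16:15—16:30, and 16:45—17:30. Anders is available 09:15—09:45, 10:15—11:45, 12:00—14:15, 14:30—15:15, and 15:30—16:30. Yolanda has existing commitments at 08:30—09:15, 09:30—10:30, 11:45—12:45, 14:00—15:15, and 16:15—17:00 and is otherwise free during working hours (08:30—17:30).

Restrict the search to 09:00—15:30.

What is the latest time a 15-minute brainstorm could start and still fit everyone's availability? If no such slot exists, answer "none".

10:45

Yolanda free within 08:30–17:30: 09:15–09:30, 10:30–11:45, 12:45–14:00, 15:15–16:15, 17:00–17:30.
Ulrich ∩ Brynn: 10:15–11:00, 11:45–12:00, 14:30–14:45, 16:15–16:30.
Ulrich ∩ Brynn ∩ Anders: 10:15–11:00, 14:30–14:45, 16:15–16:30.
Ulrich ∩ Brynn ∩ Anders ∩ Yolanda: 10:30–11:00.
Restricted to 09:00–15:30: 10:30–11:00.
Windows ≥ 15 min: 10:30–11:00.
Latest start in the last window 10:30–11:00 is 11:00 − 15 min = 10:45.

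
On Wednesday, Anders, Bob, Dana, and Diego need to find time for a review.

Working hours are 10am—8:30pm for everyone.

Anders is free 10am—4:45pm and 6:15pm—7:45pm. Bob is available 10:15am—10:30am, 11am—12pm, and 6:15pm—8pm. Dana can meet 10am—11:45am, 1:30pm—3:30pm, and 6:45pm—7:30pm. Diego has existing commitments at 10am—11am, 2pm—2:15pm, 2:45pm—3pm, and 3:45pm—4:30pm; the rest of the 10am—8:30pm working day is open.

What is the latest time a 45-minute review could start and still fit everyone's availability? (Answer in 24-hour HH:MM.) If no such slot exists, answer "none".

Diego free within 10:00–20:30: 11:00–14:00, 14:15–14:45, 15:00–15:45, 16:30–20:30.
Anders ∩ Bob: 10:15–10:30, 11:00–12:00, 18:15–19:45.
Anders ∩ Bob ∩ Dana: 10:15–10:30, 11:00–11:45, 18:45–19:30.
Anders ∩ Bob ∩ Dana ∩ Diego: 11:00–11:45, 18:45–19:30.
Windows ≥ 45 min: 11:00–11:45, 18:45–19:30.
Latest start in the last window 18:45–19:30 is 19:30 − 45 min = 18:45.

18:45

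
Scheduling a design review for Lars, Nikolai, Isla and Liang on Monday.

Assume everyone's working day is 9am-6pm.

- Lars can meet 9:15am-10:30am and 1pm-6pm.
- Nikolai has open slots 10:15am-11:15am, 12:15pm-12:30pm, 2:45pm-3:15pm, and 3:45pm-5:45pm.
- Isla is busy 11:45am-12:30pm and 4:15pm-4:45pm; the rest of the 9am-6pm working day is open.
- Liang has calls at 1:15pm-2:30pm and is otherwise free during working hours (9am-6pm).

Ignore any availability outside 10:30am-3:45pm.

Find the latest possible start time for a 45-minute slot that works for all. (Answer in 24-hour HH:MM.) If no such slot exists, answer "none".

Isla free within 09:00–18:00: 09:00–11:45, 12:30–16:15, 16:45–18:00.
Liang free within 09:00–18:00: 09:00–13:15, 14:30–18:00.
Lars ∩ Nikolai: 10:15–10:30, 14:45–15:15, 15:45–17:45.
Lars ∩ Nikolai ∩ Isla: 10:15–10:30, 14:45–15:15, 15:45–16:15, 16:45–17:45.
Lars ∩ Nikolai ∩ Isla ∩ Liang: 10:15–10:30, 14:45–15:15, 15:45–16:15, 16:45–17:45.
Restricted to 10:30–15:45: 14:45–15:15.
Windows ≥ 45 min: (none).

none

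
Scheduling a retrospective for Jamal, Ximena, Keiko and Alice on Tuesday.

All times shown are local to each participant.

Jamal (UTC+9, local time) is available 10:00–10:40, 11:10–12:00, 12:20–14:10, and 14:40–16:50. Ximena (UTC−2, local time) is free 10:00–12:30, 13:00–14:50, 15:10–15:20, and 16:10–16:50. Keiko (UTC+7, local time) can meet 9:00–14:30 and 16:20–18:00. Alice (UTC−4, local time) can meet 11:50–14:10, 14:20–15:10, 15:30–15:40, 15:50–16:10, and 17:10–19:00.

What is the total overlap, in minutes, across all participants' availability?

0 minutes

Jamal → UTC: 01:00–01:40, 02:10–03:00, 03:20–05:10, 05:40–07:50.
Ximena → UTC: 12:00–14:30, 15:00–16:50, 17:10–17:20, 18:10–18:50.
Keiko → UTC: 02:00–07:30, 09:20–11:00.
Alice → UTC: 15:50–18:10, 18:20–19:10, 19:30–19:40, 19:50–20:10, 21:10–23:00.
Jamal ∩ Ximena: (none).
Jamal ∩ Ximena ∩ Keiko: (none).
Jamal ∩ Ximena ∩ Keiko ∩ Alice: (none).
Total common minutes: 0.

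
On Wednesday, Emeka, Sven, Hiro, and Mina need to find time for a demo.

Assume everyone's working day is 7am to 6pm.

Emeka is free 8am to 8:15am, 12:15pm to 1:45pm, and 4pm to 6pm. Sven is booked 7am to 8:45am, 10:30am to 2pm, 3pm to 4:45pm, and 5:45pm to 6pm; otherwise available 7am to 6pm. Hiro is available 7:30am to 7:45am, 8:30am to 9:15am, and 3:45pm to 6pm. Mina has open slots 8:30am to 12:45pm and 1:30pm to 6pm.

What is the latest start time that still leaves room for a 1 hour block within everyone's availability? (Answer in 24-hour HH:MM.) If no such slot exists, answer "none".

Sven free within 07:00–18:00: 08:45–10:30, 14:00–15:00, 16:45–17:45.
Emeka ∩ Sven: 16:45–17:45.
Emeka ∩ Sven ∩ Hiro: 16:45–17:45.
Emeka ∩ Sven ∩ Hiro ∩ Mina: 16:45–17:45.
Windows ≥ 60 min: 16:45–17:45.
Latest start in the last window 16:45–17:45 is 17:45 − 60 min = 16:45.

16:45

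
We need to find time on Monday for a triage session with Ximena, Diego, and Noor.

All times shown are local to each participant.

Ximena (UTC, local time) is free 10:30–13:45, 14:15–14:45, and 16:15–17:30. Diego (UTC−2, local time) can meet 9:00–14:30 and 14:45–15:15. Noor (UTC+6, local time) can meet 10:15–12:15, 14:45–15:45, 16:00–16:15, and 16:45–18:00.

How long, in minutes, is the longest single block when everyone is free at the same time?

60 minutes

Ximena → UTC: 10:30–13:45, 14:15–14:45, 16:15–17:30.
Diego → UTC: 11:00–16:30, 16:45–17:15.
Noor → UTC: 04:15–06:15, 08:45–09:45, 10:00–10:15, 10:45–12:00.
Ximena ∩ Diego: 11:00–13:45, 14:15–14:45, 16:15–16:30, 16:45–17:15.
Ximena ∩ Diego ∩ Noor: 11:00–12:00.
Single common window of 60 minutes.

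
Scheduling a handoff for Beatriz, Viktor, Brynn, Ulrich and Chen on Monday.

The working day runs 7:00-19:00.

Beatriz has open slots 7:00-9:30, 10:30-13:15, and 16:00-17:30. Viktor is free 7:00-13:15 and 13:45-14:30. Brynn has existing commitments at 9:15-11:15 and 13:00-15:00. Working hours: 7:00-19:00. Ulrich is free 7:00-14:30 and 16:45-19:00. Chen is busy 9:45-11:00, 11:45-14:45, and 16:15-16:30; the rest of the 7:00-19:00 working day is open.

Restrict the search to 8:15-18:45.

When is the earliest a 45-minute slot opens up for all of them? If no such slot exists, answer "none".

08:15

Brynn free within 07:00–19:00: 07:00–09:15, 11:15–13:00, 15:00–19:00.
Chen free within 07:00–19:00: 07:00–09:45, 11:00–11:45, 14:45–16:15, 16:30–19:00.
Beatriz ∩ Viktor: 07:00–09:30, 10:30–13:15.
Beatriz ∩ Viktor ∩ Brynn: 07:00–09:15, 11:15–13:00.
Beatriz ∩ Viktor ∩ Brynn ∩ Ulrich: 07:00–09:15, 11:15–13:00.
Beatriz ∩ Viktor ∩ Brynn ∩ Ulrich ∩ Chen: 07:00–09:15, 11:15–11:45.
Restricted to 08:15–18:45: 08:15–09:15, 11:15–11:45.
Windows ≥ 45 min: 08:15–09:15.
Earliest such window starts at 08:15.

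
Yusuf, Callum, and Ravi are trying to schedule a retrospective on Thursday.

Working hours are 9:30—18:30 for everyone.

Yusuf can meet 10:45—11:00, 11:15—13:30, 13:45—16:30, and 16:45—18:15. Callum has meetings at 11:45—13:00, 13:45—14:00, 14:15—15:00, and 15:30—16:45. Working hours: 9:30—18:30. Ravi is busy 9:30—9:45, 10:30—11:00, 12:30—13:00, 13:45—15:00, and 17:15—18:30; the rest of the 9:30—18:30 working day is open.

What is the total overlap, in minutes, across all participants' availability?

120 minutes

Callum free within 09:30–18:30: 09:30–11:45, 13:00–13:45, 14:00–14:15, 15:00–15:30, 16:45–18:30.
Ravi free within 09:30–18:30: 09:45–10:30, 11:00–12:30, 13:00–13:45, 15:00–17:15.
Yusuf ∩ Callum: 10:45–11:00, 11:15–11:45, 13:00–13:30, 14:00–14:15, 15:00–15:30, 16:45–18:15.
Yusuf ∩ Callum ∩ Ravi: 11:15–11:45, 13:00–13:30, 15:00–15:30, 16:45–17:15.
Total common minutes: 30 + 30 + 30 + 30 = 120.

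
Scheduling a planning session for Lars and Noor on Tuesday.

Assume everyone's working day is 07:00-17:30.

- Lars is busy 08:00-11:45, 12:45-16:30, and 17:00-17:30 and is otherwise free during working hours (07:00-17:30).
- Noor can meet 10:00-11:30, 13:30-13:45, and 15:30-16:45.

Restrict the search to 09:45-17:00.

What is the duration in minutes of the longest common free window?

Lars free within 07:00–17:30: 07:00–08:00, 11:45–12:45, 16:30–17:00.
Lars ∩ Noor: 16:30–16:45.
Restricted to 09:45–17:00: 16:30–16:45.
Single common window of 15 minutes.

15 minutes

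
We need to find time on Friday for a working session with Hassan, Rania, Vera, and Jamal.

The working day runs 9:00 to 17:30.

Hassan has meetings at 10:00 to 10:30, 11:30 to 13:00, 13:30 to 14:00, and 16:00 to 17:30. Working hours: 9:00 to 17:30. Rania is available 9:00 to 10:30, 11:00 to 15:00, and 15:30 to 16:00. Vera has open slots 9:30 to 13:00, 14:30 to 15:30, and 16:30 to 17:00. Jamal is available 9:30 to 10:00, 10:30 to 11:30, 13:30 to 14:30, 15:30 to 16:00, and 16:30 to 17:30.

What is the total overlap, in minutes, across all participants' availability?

Hassan free within 09:00–17:30: 09:00–10:00, 10:30–11:30, 13:00–13:30, 14:00–16:00.
Hassan ∩ Rania: 09:00–10:00, 11:00–11:30, 13:00–13:30, 14:00–15:00, 15:30–16:00.
Hassan ∩ Rania ∩ Vera: 09:30–10:00, 11:00–11:30, 14:30–15:00.
Hassan ∩ Rania ∩ Vera ∩ Jamal: 09:30–10:00, 11:00–11:30.
Total common minutes: 30 + 30 = 60.

60 minutes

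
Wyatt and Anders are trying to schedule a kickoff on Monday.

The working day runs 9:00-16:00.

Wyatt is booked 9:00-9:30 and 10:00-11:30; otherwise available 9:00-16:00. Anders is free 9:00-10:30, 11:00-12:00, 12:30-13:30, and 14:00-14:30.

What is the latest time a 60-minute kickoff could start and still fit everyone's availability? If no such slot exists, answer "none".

12:30

Wyatt free within 09:00–16:00: 09:30–10:00, 11:30–16:00.
Wyatt ∩ Anders: 09:30–10:00, 11:30–12:00, 12:30–13:30, 14:00–14:30.
Windows ≥ 60 min: 12:30–13:30.
Latest start in the last window 12:30–13:30 is 13:30 − 60 min = 12:30.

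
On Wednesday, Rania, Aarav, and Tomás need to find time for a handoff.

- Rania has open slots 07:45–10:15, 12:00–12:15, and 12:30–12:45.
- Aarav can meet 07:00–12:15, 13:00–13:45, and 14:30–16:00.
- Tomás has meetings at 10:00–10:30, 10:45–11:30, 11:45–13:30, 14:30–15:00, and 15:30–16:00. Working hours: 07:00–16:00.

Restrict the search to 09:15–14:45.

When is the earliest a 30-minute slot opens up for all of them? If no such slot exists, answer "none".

Tomás free within 07:00–16:00: 07:00–10:00, 10:30–10:45, 11:30–11:45, 13:30–14:30, 15:00–15:30.
Rania ∩ Aarav: 07:45–10:15, 12:00–12:15.
Rania ∩ Aarav ∩ Tomás: 07:45–10:00.
Restricted to 09:15–14:45: 09:15–10:00.
Windows ≥ 30 min: 09:15–10:00.
Earliest such window starts at 09:15.

09:15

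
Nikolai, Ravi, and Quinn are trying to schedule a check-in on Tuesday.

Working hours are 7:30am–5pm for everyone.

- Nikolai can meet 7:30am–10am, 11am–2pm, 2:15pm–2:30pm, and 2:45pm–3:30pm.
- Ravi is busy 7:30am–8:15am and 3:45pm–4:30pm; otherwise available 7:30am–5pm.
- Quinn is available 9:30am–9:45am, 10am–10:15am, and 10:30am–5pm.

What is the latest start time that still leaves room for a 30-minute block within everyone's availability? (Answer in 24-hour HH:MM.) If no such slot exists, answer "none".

Ravi free within 07:30–17:00: 08:15–15:45, 16:30–17:00.
Nikolai ∩ Ravi: 08:15–10:00, 11:00–14:00, 14:15–14:30, 14:45–15:30.
Nikolai ∩ Ravi ∩ Quinn: 09:30–09:45, 11:00–14:00, 14:15–14:30, 14:45–15:30.
Windows ≥ 30 min: 11:00–14:00, 14:45–15:30.
Latest start in the last window 14:45–15:30 is 15:30 − 30 min = 15:00.

15:00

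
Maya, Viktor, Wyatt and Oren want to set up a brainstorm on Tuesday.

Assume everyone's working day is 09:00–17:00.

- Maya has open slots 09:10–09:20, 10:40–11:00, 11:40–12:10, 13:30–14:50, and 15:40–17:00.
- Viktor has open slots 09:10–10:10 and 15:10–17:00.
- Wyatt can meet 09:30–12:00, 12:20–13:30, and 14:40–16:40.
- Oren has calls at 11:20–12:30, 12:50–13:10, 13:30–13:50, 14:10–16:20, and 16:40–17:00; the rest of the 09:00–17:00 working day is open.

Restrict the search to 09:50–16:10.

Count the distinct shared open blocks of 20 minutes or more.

Oren free within 09:00–17:00: 09:00–11:20, 12:30–12:50, 13:10–13:30, 13:50–14:10, 16:20–16:40.
Maya ∩ Viktor: 09:10–09:20, 15:40–17:00.
Maya ∩ Viktor ∩ Wyatt: 15:40–16:40.
Maya ∩ Viktor ∩ Wyatt ∩ Oren: 16:20–16:40.
Restricted to 09:50–16:10: (none).
Windows ≥ 20 min: (none).
That's 0 windows.

0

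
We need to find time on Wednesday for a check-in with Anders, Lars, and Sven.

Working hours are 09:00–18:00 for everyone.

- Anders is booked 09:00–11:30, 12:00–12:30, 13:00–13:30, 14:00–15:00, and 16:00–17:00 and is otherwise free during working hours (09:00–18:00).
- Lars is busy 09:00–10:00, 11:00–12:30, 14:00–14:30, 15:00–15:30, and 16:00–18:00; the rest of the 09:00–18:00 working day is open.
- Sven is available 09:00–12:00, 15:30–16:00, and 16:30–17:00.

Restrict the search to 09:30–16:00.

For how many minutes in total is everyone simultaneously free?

30 minutes

Anders free within 09:00–18:00: 11:30–12:00, 12:30–13:00, 13:30–14:00, 15:00–16:00, 17:00–18:00.
Lars free within 09:00–18:00: 10:00–11:00, 12:30–14:00, 14:30–15:00, 15:30–16:00.
Anders ∩ Lars: 12:30–13:00, 13:30–14:00, 15:30–16:00.
Anders ∩ Lars ∩ Sven: 15:30–16:00.
Restricted to 09:30–16:00: 15:30–16:00.
Total common minutes: 30.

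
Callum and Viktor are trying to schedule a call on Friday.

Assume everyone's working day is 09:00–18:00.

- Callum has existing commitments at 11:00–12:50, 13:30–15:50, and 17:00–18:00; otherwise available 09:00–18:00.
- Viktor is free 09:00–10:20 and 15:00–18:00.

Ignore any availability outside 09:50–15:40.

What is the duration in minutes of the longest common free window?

Callum free within 09:00–18:00: 09:00–11:00, 12:50–13:30, 15:50–17:00.
Callum ∩ Viktor: 09:00–10:20, 15:50–17:00.
Restricted to 09:50–15:40: 09:50–10:20.
Single common window of 30 minutes.

30 minutes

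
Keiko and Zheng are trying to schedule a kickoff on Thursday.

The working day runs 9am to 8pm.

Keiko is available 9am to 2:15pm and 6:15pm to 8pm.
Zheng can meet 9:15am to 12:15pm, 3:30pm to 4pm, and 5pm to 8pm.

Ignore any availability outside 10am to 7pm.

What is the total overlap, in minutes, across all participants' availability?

180 minutes

Keiko ∩ Zheng: 09:15–12:15, 18:15–20:00.
Restricted to 10:00–19:00: 10:00–12:15, 18:15–19:00.
Total common minutes: 135 + 45 = 180.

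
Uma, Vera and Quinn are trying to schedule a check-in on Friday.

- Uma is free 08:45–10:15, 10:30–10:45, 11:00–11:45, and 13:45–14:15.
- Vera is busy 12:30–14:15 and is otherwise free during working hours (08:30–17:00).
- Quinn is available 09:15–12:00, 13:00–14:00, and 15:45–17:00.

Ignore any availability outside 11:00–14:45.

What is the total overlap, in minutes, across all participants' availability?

45 minutes

Vera free within 08:30–17:00: 08:30–12:30, 14:15–17:00.
Uma ∩ Vera: 08:45–10:15, 10:30–10:45, 11:00–11:45.
Uma ∩ Vera ∩ Quinn: 09:15–10:15, 10:30–10:45, 11:00–11:45.
Restricted to 11:00–14:45: 11:00–11:45.
Total common minutes: 45.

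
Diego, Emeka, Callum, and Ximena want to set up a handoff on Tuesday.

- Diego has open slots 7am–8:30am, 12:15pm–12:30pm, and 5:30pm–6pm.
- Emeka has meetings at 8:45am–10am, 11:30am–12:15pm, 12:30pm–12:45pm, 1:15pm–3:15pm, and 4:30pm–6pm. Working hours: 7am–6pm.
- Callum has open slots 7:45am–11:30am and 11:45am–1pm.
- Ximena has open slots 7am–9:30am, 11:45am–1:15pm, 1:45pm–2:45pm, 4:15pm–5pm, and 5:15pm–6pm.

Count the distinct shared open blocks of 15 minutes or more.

Emeka free within 07:00–18:00: 07:00–08:45, 10:00–11:30, 12:15–12:30, 12:45–13:15, 15:15–16:30.
Diego ∩ Emeka: 07:00–08:30, 12:15–12:30.
Diego ∩ Emeka ∩ Callum: 07:45–08:30, 12:15–12:30.
Diego ∩ Emeka ∩ Callum ∩ Ximena: 07:45–08:30, 12:15–12:30.
Windows ≥ 15 min: 07:45–08:30, 12:15–12:30.
That's 2 windows.

2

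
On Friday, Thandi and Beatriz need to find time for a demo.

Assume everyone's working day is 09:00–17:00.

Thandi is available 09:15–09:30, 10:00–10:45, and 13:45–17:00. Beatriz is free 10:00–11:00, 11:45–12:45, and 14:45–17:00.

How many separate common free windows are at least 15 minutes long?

Thandi ∩ Beatriz: 10:00–10:45, 14:45–17:00.
Windows ≥ 15 min: 10:00–10:45, 14:45–17:00.
That's 2 windows.

2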